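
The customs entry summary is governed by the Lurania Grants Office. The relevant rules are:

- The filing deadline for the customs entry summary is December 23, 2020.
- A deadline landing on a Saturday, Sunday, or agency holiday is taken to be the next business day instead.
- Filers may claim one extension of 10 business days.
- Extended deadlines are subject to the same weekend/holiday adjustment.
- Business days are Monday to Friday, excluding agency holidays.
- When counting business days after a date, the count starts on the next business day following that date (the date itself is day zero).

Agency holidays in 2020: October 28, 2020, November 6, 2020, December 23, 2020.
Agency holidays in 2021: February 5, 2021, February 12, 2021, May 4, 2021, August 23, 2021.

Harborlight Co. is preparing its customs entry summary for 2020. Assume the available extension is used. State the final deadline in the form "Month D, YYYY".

The stated deadline is December 23, 2020.
December 23, 2020 is a listed holiday; the next business day is December 24, 2020 (Thursday).
The 10-business-day extension runs from December 24, 2020 to January 7, 2021.
Since January 7, 2021 is a Thursday and not a holiday, the date is unchanged.
So the filing is due January 7, 2021.

January 7, 2021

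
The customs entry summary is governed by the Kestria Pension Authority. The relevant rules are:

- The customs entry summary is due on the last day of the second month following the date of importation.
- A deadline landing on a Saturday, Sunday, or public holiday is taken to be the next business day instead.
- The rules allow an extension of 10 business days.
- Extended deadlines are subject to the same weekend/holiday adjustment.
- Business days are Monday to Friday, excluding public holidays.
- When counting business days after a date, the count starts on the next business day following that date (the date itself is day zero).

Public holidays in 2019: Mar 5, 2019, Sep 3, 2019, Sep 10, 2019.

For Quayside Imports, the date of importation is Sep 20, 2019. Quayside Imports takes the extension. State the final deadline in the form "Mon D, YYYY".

Dec 16, 2019

2 months after Sep 20, 2019 is November 2019; that month ends on Nov 30, 2019.
Nov 30, 2019 is a Saturday, so it moves to the next business day, Dec 2, 2019 (Monday).
Applying the 10-business-day extension: 10 business days after Dec 2, 2019 is Dec 16, 2019.
Dec 16, 2019 (Monday) is already a business day.
Final deadline: Dec 16, 2019.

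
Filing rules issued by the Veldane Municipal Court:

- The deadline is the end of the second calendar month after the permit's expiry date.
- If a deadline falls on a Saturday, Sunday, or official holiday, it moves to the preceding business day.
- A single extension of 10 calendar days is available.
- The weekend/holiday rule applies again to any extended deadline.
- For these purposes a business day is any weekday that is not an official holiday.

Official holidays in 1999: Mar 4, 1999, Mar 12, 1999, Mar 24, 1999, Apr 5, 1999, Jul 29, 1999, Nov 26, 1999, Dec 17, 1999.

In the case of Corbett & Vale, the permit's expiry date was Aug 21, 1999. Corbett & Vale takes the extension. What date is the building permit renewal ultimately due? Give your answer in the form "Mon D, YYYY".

Nov 8, 1999

2 months after Aug 21, 1999 falls in October 1999; the last day of that month is Oct 31, 1999.
Oct 31, 1999 is a Sunday; the preceding business day is Oct 29, 1999 (Friday).
Add the 10 calendar-day extension to Oct 29, 1999: Nov 8, 1999.
Nov 8, 1999 is a Monday and not a listed holiday, so it stands.
So the filing is due Nov 8, 1999.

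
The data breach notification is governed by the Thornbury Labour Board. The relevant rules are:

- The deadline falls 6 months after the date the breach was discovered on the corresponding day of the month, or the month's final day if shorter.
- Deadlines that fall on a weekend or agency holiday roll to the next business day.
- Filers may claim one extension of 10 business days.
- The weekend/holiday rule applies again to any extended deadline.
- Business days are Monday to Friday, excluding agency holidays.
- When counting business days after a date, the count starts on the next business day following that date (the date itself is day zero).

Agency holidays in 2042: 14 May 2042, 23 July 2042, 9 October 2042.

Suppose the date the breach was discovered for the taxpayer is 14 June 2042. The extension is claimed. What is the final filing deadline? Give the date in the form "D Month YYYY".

Moving 6 months forward from 14 June 2042 on the corresponding day gives 14 December 2042.
14 December 2042 is a Sunday; the next business day is 15 December 2042 (Monday).
Applying the 10-business-day extension: 10 business days after 15 December 2042 is 29 December 2042.
Since 29 December 2042 is a Monday and not a holiday, the date is unchanged.
Deadline: 29 December 2042.

29 December 2042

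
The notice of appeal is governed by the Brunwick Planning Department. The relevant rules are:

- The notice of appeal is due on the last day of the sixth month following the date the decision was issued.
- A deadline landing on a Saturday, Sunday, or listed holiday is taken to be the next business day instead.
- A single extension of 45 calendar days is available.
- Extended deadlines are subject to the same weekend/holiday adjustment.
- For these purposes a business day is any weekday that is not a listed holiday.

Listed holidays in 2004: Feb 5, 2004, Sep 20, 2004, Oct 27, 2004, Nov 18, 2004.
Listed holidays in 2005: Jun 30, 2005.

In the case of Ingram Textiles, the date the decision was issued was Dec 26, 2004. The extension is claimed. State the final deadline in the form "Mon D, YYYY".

6 months after Dec 26, 2004 is June 2005; that month ends on Jun 30, 2005.
Jun 30, 2005 falls on a listed holiday. Rolling to the next business day gives Jul 1, 2005, a Friday.
Add the 45 calendar-day extension to Jul 1, 2005: Aug 15, 2005.
Aug 15, 2005 is a Monday and not a listed holiday, so it stands.
So the filing is due Aug 15, 2005.

Aug 15, 2005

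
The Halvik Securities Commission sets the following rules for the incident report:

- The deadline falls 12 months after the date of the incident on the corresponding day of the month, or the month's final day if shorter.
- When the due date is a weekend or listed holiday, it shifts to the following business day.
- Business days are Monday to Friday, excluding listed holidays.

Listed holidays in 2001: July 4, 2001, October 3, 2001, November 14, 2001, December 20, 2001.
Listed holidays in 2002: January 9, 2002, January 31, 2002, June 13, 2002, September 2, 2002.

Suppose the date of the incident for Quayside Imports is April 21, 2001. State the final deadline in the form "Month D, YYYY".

12 months after April 21, 2001, on the same day of the month, is April 21, 2002.
Because April 21, 2002 is a Sunday, the deadline becomes April 22, 2002 (Monday).
The final due date is April 22, 2002.

April 22, 2002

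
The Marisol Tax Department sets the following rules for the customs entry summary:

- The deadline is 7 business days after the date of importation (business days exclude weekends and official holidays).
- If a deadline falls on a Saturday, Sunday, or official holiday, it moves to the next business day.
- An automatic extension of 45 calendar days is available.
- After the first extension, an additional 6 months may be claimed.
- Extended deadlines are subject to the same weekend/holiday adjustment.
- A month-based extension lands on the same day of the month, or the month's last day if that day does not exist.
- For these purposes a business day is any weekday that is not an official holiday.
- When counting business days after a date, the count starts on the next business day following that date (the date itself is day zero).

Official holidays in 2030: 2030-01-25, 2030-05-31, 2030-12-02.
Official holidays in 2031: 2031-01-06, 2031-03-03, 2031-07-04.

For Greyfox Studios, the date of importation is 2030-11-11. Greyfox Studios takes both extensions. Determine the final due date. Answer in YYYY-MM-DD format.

Counting 7 business days after 2030-11-11 (skipping weekends and listed holidays) reaches 2030-11-20.
2030-11-20 is a Wednesday and not a listed holiday, so it stands.
The 45-calendar-day extension moves the deadline from 2030-11-20 to 2031-01-04.
Because 2031-01-04 is a Saturday, the deadline becomes 2031-01-07 (Tuesday).
The 6 months extension carries 2031-01-07 to 2031-07-07.
2031-07-07 (Monday) is already a business day.
So the filing is due 2031-07-07.

2031-07-07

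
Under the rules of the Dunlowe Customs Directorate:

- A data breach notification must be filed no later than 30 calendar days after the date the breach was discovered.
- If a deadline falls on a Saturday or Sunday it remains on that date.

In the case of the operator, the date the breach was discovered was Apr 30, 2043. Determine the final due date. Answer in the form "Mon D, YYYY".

May 30, 2043

Adding 30 calendar days to Apr 30, 2043 gives May 30, 2043.
No adjustment is made for weekends or holidays, so May 30, 2043 stands.
Final deadline: May 30, 2043.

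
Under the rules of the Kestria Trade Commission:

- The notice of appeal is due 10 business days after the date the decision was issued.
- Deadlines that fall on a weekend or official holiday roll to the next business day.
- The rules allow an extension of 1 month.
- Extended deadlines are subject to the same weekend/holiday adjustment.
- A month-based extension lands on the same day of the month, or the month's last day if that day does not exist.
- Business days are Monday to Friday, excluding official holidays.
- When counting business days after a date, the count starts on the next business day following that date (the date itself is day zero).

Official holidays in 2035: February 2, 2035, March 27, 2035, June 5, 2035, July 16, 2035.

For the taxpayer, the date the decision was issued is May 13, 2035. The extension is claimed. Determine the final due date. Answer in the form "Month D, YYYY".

June 25, 2035

Counting 10 business days after May 13, 2035 (skipping weekends and listed holidays) reaches May 25, 2035.
Since May 25, 2035 is a Friday and not a holiday, the date is unchanged.
Applying the 1 month extension: 1 month after May 25, 2035 is June 25, 2035.
Since June 25, 2035 is a Monday and not a holiday, the date is unchanged.
So the filing is due June 25, 2035.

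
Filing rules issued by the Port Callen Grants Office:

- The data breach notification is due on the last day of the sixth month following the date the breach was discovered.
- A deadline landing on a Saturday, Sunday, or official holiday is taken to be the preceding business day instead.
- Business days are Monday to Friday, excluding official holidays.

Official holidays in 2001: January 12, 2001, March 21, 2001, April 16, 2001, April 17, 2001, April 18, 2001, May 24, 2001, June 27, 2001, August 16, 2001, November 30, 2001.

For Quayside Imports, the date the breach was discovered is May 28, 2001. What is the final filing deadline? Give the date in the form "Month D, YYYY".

The sixth month after May 28, 2001 is November 2001, whose last day is November 30, 2001.
November 30, 2001 is a listed holiday; the preceding business day is November 29, 2001 (Thursday).
The final due date is November 29, 2001.

November 29, 2001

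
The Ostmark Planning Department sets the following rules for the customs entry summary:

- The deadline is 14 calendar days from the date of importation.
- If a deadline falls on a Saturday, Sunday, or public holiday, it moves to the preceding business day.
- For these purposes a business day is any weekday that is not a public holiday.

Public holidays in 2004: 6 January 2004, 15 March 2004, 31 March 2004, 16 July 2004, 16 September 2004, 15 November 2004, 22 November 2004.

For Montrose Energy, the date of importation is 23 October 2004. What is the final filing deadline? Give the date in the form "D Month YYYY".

5 November 2004

Adding 14 calendar days to 23 October 2004 gives 6 November 2004.
Because 6 November 2004 is a Saturday, the deadline becomes 5 November 2004 (Friday).
Final deadline: 5 November 2004.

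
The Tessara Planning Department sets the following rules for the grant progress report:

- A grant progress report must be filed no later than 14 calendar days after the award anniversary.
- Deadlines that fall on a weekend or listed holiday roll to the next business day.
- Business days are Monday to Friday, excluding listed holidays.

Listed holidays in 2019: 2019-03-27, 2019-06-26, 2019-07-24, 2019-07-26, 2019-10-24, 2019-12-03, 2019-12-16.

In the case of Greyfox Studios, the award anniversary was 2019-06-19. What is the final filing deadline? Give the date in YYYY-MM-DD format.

2019-07-03

Adding 14 calendar days to 2019-06-19 gives 2019-07-03.
2019-07-03 is a Wednesday and not a listed holiday, so it stands.
The final due date is 2019-07-03.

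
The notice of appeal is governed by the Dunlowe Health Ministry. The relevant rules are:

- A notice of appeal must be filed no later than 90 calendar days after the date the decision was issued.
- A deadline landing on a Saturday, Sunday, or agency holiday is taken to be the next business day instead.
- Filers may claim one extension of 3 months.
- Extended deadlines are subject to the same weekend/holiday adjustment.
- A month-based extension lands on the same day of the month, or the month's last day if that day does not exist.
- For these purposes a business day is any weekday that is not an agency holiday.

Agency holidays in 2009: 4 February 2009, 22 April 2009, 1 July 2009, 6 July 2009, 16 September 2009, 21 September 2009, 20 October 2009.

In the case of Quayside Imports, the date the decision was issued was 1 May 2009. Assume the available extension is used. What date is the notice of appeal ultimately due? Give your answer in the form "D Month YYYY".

90 calendar days after 1 May 2009 is 30 July 2009.
30 July 2009 falls on a Thursday, which is a business day, so no adjustment is needed.
The 3 months extension carries 30 July 2009 to 30 October 2009.
30 October 2009 (Friday) is already a business day.
Final deadline: 30 October 2009.

30 October 2009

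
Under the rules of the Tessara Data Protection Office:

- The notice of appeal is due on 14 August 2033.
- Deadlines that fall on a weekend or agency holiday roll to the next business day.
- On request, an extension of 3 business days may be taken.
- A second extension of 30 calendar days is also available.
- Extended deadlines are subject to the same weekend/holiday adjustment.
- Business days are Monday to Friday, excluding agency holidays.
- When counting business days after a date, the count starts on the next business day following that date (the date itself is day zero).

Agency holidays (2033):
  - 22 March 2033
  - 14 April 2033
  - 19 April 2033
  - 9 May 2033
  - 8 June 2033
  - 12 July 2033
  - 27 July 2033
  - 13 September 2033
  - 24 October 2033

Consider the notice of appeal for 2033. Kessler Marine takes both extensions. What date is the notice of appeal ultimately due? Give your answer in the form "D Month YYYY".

19 September 2033

The statutory due date is 14 August 2033.
Because 14 August 2033 is a Sunday, the deadline becomes 15 August 2033 (Monday).
The 3-business-day extension runs from 15 August 2033 to 18 August 2033.
18 August 2033 (Thursday) is already a business day.
Add the 30 calendar-day extension to 18 August 2033: 17 September 2033.
17 September 2033 is a Saturday, so it moves to the next business day, 19 September 2033 (Monday).
Deadline: 19 September 2033.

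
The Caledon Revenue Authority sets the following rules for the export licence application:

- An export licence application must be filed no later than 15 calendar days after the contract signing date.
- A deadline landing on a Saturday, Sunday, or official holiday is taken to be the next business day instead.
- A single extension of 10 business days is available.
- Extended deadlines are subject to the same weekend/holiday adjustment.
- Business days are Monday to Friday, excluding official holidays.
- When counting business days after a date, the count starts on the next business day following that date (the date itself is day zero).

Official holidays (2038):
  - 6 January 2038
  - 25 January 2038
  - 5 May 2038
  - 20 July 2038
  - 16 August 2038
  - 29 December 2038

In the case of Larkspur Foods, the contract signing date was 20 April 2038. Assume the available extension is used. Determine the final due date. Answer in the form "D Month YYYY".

20 May 2038

Adding 15 calendar days to 20 April 2038 gives 5 May 2038.
5 May 2038 falls on a listed holiday. Rolling to the next business day gives 6 May 2038, a Thursday.
Applying the 10-business-day extension: 10 business days after 6 May 2038 is 20 May 2038.
20 May 2038 (Thursday) is already a business day.
Deadline: 20 May 2038.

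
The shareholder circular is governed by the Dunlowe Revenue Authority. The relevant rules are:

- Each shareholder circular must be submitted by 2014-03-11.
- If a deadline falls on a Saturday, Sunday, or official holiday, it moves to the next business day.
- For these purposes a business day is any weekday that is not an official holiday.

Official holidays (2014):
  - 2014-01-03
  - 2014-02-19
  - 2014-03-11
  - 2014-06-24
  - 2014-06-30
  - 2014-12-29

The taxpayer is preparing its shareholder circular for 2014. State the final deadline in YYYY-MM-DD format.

2014-03-12

The stated deadline is 2014-03-11.
2014-03-11 is a listed holiday; the next business day is 2014-03-12 (Wednesday).
The final due date is 2014-03-12.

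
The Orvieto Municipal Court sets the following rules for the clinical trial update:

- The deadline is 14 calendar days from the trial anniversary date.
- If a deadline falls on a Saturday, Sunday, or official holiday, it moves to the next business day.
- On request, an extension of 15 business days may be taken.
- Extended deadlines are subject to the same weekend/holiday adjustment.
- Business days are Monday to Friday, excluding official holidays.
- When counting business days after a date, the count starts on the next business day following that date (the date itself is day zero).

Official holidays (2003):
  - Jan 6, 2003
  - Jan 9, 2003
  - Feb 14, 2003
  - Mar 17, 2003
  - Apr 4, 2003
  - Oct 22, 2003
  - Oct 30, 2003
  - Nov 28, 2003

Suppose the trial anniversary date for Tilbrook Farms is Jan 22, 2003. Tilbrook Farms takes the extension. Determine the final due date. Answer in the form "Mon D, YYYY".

Adding 14 calendar days to Jan 22, 2003 gives Feb 5, 2003.
Feb 5, 2003 (Wednesday) is already a business day.
Counting 15 further business days from Feb 5, 2003 reaches Feb 27, 2003.
Feb 27, 2003 falls on a Thursday, which is a business day, so no adjustment is needed.
So the filing is due Feb 27, 2003.

Feb 27, 2003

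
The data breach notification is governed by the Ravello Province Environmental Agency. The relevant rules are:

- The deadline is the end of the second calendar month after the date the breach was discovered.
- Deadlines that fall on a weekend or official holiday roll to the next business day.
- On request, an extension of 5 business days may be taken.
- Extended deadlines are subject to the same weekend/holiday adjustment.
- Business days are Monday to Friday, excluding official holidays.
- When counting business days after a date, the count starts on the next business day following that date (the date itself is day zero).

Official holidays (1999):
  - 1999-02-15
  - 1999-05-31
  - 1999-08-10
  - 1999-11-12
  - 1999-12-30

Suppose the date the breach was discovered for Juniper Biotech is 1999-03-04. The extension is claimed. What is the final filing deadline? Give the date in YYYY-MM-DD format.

2 months after 1999-03-04 falls in May 1999; the last day of that month is 1999-05-31.
1999-05-31 is a listed holiday; the next business day is 1999-06-01 (Tuesday).
The 5-business-day extension runs from 1999-06-01 to 1999-06-08.
1999-06-08 is a Tuesday and not a listed holiday, so it stands.
So the filing is due 1999-06-08.

1999-06-08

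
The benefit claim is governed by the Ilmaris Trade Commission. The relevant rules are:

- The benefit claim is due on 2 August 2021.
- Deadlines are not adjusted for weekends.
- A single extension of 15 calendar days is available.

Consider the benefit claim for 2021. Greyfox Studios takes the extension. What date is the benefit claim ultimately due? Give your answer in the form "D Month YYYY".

The stated deadline is 2 August 2021.
2 August 2021 falls on a Monday. The rules make no weekend/holiday allowance, so it remains 2 August 2021.
Applying the 15-calendar-day extension: 2 August 2021 + 15 days = 17 August 2021.
17 August 2021 falls on a Tuesday. The rules make no weekend/holiday allowance, so it remains 17 August 2021.
The final due date is 17 August 2021.

17 August 2021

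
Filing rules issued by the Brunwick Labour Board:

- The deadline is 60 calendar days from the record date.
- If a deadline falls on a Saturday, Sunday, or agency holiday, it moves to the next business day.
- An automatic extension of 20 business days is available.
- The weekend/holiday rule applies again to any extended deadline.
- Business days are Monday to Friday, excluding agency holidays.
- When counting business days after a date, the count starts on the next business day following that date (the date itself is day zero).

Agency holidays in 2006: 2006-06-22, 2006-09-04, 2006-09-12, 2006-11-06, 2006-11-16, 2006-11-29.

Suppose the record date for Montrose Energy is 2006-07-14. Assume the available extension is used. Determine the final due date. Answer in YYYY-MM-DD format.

From 2006-07-14, 60 calendar days later is 2006-09-12.
2006-09-12 falls on a listed holiday. Rolling to the next business day gives 2006-09-13, a Wednesday.
Counting 20 further business days from 2006-09-13 reaches 2006-10-11.
2006-10-11 (Wednesday) is already a business day.
Final deadline: 2006-10-11.

2006-10-11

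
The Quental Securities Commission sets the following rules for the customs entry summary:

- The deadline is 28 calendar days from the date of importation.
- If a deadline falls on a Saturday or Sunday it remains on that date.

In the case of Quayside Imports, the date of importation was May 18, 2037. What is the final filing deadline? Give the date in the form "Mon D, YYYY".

Jun 15, 2037

28 calendar days after May 18, 2037 is Jun 15, 2037.
Jun 15, 2037 falls on a Monday. The rules make no weekend/holiday allowance, so it remains Jun 15, 2037.
The final due date is Jun 15, 2037.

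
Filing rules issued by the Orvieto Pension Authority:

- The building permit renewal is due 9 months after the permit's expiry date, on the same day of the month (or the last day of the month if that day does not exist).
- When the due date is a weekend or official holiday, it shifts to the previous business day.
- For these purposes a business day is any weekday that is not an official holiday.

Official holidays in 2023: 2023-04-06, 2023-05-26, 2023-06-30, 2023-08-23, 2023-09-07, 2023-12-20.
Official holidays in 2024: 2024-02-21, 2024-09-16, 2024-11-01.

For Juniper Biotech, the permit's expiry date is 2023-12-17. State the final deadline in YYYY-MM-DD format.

2024-09-17

Moving 9 months forward from 2023-12-17 on the corresponding day gives 2024-09-17.
Since 2024-09-17 is a Tuesday and not a holiday, the date is unchanged.
So the filing is due 2024-09-17.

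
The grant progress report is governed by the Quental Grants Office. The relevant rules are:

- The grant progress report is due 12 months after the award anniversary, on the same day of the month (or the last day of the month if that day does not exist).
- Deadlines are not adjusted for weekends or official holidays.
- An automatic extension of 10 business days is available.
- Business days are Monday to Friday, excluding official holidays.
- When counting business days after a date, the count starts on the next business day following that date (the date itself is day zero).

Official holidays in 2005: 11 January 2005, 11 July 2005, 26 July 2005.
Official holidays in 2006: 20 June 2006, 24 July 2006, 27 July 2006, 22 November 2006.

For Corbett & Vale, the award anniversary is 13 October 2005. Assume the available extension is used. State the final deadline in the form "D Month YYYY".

12 months from 13 October 2005 is 13 October 2006.
13 October 2006 falls on a Friday. The rules make no weekend/holiday allowance, so it remains 13 October 2006.
Counting 10 further business days from 13 October 2006 reaches 27 October 2006.
27 October 2006 is a Friday; no weekend or holiday adjustment applies.
The final due date is 27 October 2006.

27 October 2006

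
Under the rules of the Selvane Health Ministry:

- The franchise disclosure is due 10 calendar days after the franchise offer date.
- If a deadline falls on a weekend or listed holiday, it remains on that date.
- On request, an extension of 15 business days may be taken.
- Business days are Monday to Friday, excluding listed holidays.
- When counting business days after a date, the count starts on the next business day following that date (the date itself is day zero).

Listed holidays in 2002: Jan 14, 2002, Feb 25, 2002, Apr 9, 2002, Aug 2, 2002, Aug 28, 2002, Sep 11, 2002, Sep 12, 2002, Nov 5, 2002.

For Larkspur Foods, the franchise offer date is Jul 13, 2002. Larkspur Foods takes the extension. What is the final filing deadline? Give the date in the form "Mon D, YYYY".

Aug 14, 2002

From Jul 13, 2002, 10 calendar days later is Jul 23, 2002.
No adjustment is made for weekends or holidays, so Jul 23, 2002 stands.
Applying the 15-business-day extension: 15 business days after Jul 23, 2002 is Aug 14, 2002.
No adjustment is made for weekends or holidays, so Aug 14, 2002 stands.
The final due date is Aug 14, 2002.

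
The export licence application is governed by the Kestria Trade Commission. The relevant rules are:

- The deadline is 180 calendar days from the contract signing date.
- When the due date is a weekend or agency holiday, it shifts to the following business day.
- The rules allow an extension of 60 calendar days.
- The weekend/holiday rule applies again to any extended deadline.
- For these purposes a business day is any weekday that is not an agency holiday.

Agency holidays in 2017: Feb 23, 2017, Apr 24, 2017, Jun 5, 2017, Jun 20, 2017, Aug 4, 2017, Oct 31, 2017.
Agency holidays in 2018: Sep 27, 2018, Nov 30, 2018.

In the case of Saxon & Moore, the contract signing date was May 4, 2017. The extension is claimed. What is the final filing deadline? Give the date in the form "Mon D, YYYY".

180 calendar days after May 4, 2017 is Oct 31, 2017.
Because Oct 31, 2017 is a listed holiday, the deadline becomes Nov 1, 2017 (Wednesday).
With the 60-day extension, Nov 1, 2017 becomes Dec 31, 2017.
Dec 31, 2017 is a Sunday; the next business day is Jan 1, 2018 (Monday).
So the filing is due Jan 1, 2018.

Jan 1, 2018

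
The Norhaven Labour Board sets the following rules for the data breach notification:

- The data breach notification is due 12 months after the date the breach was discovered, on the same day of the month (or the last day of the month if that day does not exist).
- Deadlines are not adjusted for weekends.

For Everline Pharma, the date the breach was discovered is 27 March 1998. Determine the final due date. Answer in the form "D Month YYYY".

Moving 12 months forward from 27 March 1998 on the corresponding day gives 27 March 1999.
27 March 1999 falls on a Saturday. The rules make no weekend/holiday allowance, so it remains 27 March 1999.
Deadline: 27 March 1999.

27 March 1999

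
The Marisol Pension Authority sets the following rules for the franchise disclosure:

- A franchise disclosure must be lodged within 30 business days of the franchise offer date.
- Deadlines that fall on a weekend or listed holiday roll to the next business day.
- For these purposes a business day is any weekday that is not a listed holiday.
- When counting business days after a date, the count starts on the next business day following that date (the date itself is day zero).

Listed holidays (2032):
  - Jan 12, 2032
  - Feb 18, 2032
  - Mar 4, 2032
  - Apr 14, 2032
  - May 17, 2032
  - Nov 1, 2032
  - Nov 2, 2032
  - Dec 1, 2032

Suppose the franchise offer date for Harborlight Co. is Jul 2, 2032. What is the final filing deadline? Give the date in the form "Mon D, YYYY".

Aug 13, 2032

30 business days after Jul 2, 2032, excluding weekends and holidays, is Aug 13, 2032.
Aug 13, 2032 (Friday) is already a business day.
The final due date is Aug 13, 2032.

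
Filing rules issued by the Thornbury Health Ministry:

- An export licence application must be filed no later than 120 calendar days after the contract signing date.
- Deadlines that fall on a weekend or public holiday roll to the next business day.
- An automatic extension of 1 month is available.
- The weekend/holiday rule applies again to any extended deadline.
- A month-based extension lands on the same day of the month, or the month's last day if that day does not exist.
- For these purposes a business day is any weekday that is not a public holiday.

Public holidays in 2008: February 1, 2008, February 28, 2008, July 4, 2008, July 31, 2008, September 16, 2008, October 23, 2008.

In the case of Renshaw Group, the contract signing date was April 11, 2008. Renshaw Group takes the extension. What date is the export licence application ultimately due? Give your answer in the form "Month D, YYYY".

September 11, 2008

From April 11, 2008, 120 calendar days later is August 9, 2008.
August 9, 2008 falls on a Saturday. Rolling to the next business day gives August 11, 2008, a Monday.
Applying the 1 month extension: 1 month after August 11, 2008 is September 11, 2008.
Since September 11, 2008 is a Thursday and not a holiday, the date is unchanged.
So the filing is due September 11, 2008.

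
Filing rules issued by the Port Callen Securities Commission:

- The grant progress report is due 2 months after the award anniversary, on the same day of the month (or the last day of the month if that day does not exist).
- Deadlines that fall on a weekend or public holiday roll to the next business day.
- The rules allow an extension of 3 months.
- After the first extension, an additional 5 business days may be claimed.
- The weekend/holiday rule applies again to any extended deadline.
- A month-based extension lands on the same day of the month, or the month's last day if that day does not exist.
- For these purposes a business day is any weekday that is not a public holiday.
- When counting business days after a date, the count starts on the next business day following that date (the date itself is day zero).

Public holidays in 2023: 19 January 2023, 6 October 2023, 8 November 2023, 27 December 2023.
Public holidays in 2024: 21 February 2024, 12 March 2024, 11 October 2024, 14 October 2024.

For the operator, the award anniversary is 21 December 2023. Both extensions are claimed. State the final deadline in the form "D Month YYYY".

Moving 2 months forward from 21 December 2023 on the corresponding day gives 21 February 2024.
21 February 2024 is a listed holiday; the next business day is 22 February 2024 (Thursday).
The 3 months extension carries 22 February 2024 to 22 May 2024.
Since 22 May 2024 is a Wednesday and not a holiday, the date is unchanged.
Applying the 5-business-day extension: 5 business days after 22 May 2024 is 29 May 2024.
29 May 2024 is a Wednesday and not a listed holiday, so it stands.
So the filing is due 29 May 2024.

29 May 2024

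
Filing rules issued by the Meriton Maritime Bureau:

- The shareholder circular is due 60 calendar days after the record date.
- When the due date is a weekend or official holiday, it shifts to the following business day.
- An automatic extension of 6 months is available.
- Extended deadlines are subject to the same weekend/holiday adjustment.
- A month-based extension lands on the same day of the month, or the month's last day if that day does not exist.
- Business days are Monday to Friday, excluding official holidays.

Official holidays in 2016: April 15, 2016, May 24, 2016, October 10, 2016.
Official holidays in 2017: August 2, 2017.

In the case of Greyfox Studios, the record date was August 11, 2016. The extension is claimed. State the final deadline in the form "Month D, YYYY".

Adding 60 calendar days to August 11, 2016 gives October 10, 2016.
October 10, 2016 falls on a listed holiday. Rolling to the next business day gives October 11, 2016, a Tuesday.
Applying the 6 months extension: 6 months after October 11, 2016 is April 11, 2017.
April 11, 2017 is a Tuesday and not a listed holiday, so it stands.
Final deadline: April 11, 2017.

April 11, 2017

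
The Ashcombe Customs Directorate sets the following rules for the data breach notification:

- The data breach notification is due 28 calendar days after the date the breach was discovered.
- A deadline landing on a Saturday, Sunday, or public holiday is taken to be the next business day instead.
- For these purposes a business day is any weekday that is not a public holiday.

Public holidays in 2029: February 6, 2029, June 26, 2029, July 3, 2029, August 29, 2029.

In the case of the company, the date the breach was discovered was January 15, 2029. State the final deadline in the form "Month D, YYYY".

February 12, 2029

28 calendar days after January 15, 2029 is February 12, 2029.
February 12, 2029 (Monday) is already a business day.
So the filing is due February 12, 2029.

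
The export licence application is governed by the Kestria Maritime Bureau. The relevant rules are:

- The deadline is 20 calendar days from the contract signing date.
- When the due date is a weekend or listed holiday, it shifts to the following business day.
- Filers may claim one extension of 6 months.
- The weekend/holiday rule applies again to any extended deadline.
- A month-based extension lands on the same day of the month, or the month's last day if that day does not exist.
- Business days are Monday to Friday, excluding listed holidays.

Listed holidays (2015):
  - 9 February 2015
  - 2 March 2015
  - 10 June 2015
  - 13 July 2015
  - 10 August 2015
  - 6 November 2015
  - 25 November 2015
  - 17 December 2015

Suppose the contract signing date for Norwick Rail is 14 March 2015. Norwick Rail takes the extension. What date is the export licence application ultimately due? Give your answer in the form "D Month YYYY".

5 October 2015

Adding 20 calendar days to 14 March 2015 gives 3 April 2015.
3 April 2015 (Friday) is already a business day.
Applying the 6 months extension: 6 months after 3 April 2015 is 3 October 2015.
3 October 2015 falls on a Saturday. Rolling to the next business day gives 5 October 2015, a Monday.
So the filing is due 5 October 2015.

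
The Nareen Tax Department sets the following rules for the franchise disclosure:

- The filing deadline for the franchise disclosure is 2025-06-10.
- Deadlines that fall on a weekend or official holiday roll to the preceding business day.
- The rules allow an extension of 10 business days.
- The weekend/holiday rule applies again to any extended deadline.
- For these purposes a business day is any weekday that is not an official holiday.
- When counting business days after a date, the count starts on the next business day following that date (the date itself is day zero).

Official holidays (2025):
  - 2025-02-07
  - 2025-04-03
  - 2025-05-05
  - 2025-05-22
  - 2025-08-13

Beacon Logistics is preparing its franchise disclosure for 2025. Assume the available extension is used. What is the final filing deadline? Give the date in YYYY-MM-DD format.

The statutory due date is 2025-06-10.
Since 2025-06-10 is a Tuesday and not a holiday, the date is unchanged.
Counting 10 further business days from 2025-06-10 reaches 2025-06-24.
2025-06-24 (Tuesday) is already a business day.
The final due date is 2025-06-24.

2025-06-24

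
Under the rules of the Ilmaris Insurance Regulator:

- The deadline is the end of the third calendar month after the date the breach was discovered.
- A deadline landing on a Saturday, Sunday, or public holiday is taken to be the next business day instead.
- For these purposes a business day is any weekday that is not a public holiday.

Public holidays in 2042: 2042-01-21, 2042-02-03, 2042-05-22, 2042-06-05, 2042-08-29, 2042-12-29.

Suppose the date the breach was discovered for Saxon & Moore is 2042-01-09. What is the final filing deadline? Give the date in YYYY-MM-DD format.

3 months after 2042-01-09 falls in April 2042; the last day of that month is 2042-04-30.
2042-04-30 is a Wednesday and not a listed holiday, so it stands.
Final deadline: 2042-04-30.

2042-04-30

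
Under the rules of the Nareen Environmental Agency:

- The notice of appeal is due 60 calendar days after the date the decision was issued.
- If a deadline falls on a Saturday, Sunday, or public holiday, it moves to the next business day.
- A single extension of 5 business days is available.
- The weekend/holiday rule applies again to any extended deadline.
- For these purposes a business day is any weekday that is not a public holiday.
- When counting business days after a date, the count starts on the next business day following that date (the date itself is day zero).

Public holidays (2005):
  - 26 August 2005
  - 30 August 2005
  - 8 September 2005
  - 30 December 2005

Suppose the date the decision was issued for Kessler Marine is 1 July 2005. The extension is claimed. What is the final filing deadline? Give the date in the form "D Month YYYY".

Adding 60 calendar days to 1 July 2005 gives 30 August 2005.
Because 30 August 2005 is a listed holiday, the deadline becomes 31 August 2005 (Wednesday).
The 5-business-day extension runs from 31 August 2005 to 7 September 2005.
7 September 2005 is a Wednesday and not a listed holiday, so it stands.
Final deadline: 7 September 2005.

7 September 2005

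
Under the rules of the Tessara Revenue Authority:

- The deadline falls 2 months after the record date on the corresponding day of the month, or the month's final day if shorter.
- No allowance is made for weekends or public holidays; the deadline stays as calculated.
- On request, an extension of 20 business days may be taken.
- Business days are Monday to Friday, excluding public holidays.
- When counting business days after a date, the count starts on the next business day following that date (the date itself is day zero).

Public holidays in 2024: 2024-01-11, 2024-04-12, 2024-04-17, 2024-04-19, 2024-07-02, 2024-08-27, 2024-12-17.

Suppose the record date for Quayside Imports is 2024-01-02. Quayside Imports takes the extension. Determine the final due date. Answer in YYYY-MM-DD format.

2024-03-29

Moving 2 months forward from 2024-01-02 on the corresponding day gives 2024-03-02.
No adjustment is made for weekends or holidays, so 2024-03-02 stands.
Counting 20 further business days from 2024-03-02 reaches 2024-03-29.
2024-03-29 falls on a Friday. The rules make no weekend/holiday allowance, so it remains 2024-03-29.
The final due date is 2024-03-29.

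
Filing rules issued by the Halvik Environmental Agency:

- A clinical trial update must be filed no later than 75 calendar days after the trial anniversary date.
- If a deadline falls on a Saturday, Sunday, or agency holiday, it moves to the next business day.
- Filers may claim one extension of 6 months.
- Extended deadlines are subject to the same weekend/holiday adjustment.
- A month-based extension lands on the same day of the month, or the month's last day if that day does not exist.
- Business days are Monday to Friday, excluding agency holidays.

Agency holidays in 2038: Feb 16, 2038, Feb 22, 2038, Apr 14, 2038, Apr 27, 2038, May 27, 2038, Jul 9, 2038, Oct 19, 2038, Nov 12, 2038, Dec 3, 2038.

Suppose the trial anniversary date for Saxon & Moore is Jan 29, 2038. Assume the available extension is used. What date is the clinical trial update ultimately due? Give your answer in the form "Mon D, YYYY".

Oct 15, 2038

75 calendar days after Jan 29, 2038 is Apr 14, 2038.
Apr 14, 2038 falls on a listed holiday. Rolling to the next business day gives Apr 15, 2038, a Thursday.
The 6 months extension carries Apr 15, 2038 to Oct 15, 2038.
Oct 15, 2038 is a Friday and not a listed holiday, so it stands.
So the filing is due Oct 15, 2038.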